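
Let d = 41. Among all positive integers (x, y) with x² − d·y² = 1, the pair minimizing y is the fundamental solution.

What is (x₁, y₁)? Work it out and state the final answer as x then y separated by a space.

d=41: √d = [6; 2,2,12] (ℓ=3, odd), read p_5/q_5
i=0: a=6 ⇒ p=6, q=1
i=1: a=2 ⇒ p=13, q=2
…
i=3: a=12 ⇒ p=397, q=62
i=4: a=2 ⇒ p=826, q=129
i=5: a=2 ⇒ p=2049, q=320
→ (2049, 320).  Check: 2049²=4198401, 41·320²=4198400, difference 1.

2049 320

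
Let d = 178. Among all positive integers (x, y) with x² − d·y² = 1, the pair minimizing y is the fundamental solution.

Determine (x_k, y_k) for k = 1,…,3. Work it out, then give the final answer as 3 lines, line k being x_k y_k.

1601 120
5126401 384240
16414734401 1230336360

d=178: √d = [13; 2,1,12,1,2,26] (ℓ=6, even), read p_5/q_5
k=0  a_k=13  p_k/q_k = 13/1
k=1  a_k=2  p_k/q_k = 27/2
k=2  a_k=1  p_k/q_k = 40/3
k=3  a_k=12  p_k/q_k = 507/38
k=4  a_k=1  p_k/q_k = 547/41
k=5  a_k=2  p_k/q_k = 1601/120
fundamental: x₁=1601, y₁=120  (since 2563201 − 178·14400 = 1)
(x_2, y_2) = (1601·1601 + 178·120·120, 1601·120 + 120·1601) = (5126401, 384240)
(x_3, y_3) = (1601·5126401 + 178·120·384240, 1601·384240 + 120·5126401) = (16414734401, 1230336360)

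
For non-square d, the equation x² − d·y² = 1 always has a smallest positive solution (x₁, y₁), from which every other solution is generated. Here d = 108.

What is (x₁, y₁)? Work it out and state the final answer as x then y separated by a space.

1351 130

[10; 2,1,1,4,1,1,2,20] for √108; ℓ=8 ⇒ convergent index 7
a_0=10:  p_0=10·1+0=10,  q_0=10·0+1=1
…
a_3=1:  p_3=1·31+21=52,  q_3=1·3+2=5
…
a_5=1:  p_5=1·239+52=291,  q_5=1·23+5=28
a_6=1:  p_6=1·291+239=530,  q_6=1·28+23=51
a_7=2:  p_7=2·530+291=1351,  q_7=2·51+28=130
→ (1351, 130).  Check: 1351²=1825201, 108·130²=1825200, difference 1.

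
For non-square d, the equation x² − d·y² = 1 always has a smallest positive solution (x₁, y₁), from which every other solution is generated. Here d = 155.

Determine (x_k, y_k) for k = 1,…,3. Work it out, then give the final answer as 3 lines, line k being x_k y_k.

249 20
124001 9960
61752249 4960060

√155 → a₀=12, period (2,4,2,24); ℓ=4 even so k=3
step 0: (12, 1)  from 12·(1,0) + (0,1)
…
step 2: (112, 9)  from 4·(25,2) + (12,1)
step 3: (249, 20)  from 2·(112,9) + (25,2)
fundamental: x₁=249, y₁=20  (since 62001 − 155·400 = 1)
(249+20√155)^2 = 124001 + 9960√155
(249+20√155)^3 = 61752249 + 4960060√155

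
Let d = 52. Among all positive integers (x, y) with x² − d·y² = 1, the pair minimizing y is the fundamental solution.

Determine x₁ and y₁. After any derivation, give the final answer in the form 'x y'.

649 90

[7; 4,1,2,1,4,14] for √52; ℓ=6 ⇒ convergent index 5
i=0: a=7 ⇒ p=7, q=1
…
i=2: a=1 ⇒ p=36, q=5
…
i=4: a=1 ⇒ p=137, q=19
i=5: a=4 ⇒ p=649, q=90
fundamental: x₁=649, y₁=90  (since 421201 − 52·8100 = 1)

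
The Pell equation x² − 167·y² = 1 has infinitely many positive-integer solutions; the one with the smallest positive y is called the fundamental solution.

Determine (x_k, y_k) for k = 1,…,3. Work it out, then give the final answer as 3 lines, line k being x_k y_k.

√167 → a₀=12, period (1,11,1,24); ℓ=4 even so k=3
i=0: a=12 ⇒ p=12, q=1
i=1: a=1 ⇒ p=13, q=1
i=2: a=11 ⇒ p=155, q=12
i=3: a=1 ⇒ p=168, q=13
(x₁, y₁) = (168, 13);  168² − 167·13² = 1 ✓
n=2: (168,13)∘(168,13) = (168·168+167·13·13, 168·13+13·168) = (56447,4368)
n=3: (56447,4368)∘(168,13) = (168·56447+167·13·4368, 168·4368+13·56447) = (18966024,1467635)

168 13
56447 4368
18966024 1467635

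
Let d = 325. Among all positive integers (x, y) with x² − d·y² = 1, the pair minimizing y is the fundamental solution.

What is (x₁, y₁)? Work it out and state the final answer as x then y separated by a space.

[18; 36] for √325; ℓ=1 ⇒ convergent index 1
k=0  a_k=18  p_k/q_k = 18/1
k=1  a_k=36  p_k/q_k = 649/36
(x₁, y₁) = (649, 36);  649² − 325·36² = 1 ✓

649 36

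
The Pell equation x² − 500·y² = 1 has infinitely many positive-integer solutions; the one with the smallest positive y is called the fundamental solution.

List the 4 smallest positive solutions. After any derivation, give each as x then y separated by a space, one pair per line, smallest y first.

√500 → a₀=22, period (2,1,3,2,1,…,1,2,44); ℓ=14 even so k=13
a_0=22:  p_0=22·1+0=22,  q_0=22·0+1=1
…
a_6=1:  p_6=1·805+559=1364,  q_6=1·36+25=61
…
a_8=1:  p_8=1·14445+1364=15809,  q_8=1·646+61=707
…
a_12=1:  p_12=1·259205+76317=335522,  q_12=1·11592+3413=15005
a_13=2:  p_13=2·335522+259205=930249,  q_13=2·15005+11592=41602
→ (930249, 41602).  Check: 930249²=865363202001, 500·41602²=865363202000, difference 1.
(930249+41602√500)^2 = 1730726404001 + 77400437796√500
(930249+41602√500)^3 = 3220013013190122249 + 144003359718540806√500
(930249+41602√500)^4 = 5990827771012465337616001 + 267917962749548332043592√500

930249 41602
1730726404001 77400437796
3220013013190122249 144003359718540806
5990827771012465337616001 267917962749548332043592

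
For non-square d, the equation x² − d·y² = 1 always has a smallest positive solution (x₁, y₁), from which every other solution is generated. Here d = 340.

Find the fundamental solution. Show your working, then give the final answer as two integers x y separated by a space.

√340 = [18; 2,3,1,1,1,…,3,2,36, …], period ℓ=14 (even) → k=13
i=0: a=18 ⇒ p=18, q=1
…
i=2: a=3 ⇒ p=129, q=7
i=3: a=1 ⇒ p=166, q=9
…
i=9: a=1 ⇒ p=13774, q=747
…
i=12: a=3 ⇒ p=125478, q=6805
i=13: a=2 ⇒ p=285769, q=15498
→ (285769, 15498).  Check: 285769²=81663921361, 340·15498²=81663921360, difference 1.

285769 15498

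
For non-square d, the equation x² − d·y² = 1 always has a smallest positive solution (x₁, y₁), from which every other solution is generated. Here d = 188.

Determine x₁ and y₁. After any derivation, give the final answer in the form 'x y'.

√188 → a₀=13, period (1,2,2,6,2,2,1,26); ℓ=8 even so k=7
a_0=13:  p_0=13·1+0=13,  q_0=13·0+1=1
…
a_4=6:  p_4=6·96+41=617,  q_4=6·7+3=45
a_5=2:  p_5=2·617+96=1330,  q_5=2·45+7=97
a_6=2:  p_6=2·1330+617=3277,  q_6=2·97+45=239
a_7=1:  p_7=1·3277+1330=4607,  q_7=1·239+97=336
fundamental: x₁=4607, y₁=336  (since 21224449 − 188·112896 = 1)

4607 336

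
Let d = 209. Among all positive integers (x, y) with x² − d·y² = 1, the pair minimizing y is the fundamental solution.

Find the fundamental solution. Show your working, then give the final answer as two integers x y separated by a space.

46551 3220

[14; 2,5,3,2,3,5,2,28] for √209; ℓ=8 ⇒ convergent index 7
i=0: a=14 ⇒ p=14, q=1
i=1: a=2 ⇒ p=29, q=2
i=2: a=5 ⇒ p=159, q=11
i=3: a=3 ⇒ p=506, q=35
i=4: a=2 ⇒ p=1171, q=81
i=5: a=3 ⇒ p=4019, q=278
i=6: a=5 ⇒ p=21266, q=1471
i=7: a=2 ⇒ p=46551, q=3220
→ (46551, 3220).  Check: 46551²=2166995601, 209·3220²=2166995600, difference 1.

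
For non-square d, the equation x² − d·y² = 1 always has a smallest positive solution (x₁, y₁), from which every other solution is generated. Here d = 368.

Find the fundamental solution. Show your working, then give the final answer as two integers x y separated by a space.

1151 60

[19; 5,2,5,38] for √368; ℓ=4 ⇒ convergent index 3
a_0=19:  p_0=19·1+0=19,  q_0=19·0+1=1
a_1=5:  p_1=5·19+1=96,  q_1=5·1+0=5
a_2=2:  p_2=2·96+19=211,  q_2=2·5+1=11
a_3=5:  p_3=5·211+96=1151,  q_3=5·11+5=60
(x₁, y₁) = (1151, 60);  1151² − 368·60² = 1 ✓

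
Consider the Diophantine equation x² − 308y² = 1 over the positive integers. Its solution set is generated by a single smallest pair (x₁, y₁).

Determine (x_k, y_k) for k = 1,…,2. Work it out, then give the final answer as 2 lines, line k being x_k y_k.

√308 = [17; 1,1,4,1,1,34, …], period ℓ=6 (even) → k=5
step 0: (17, 1)  from 17·(1,0) + (0,1)
…
step 3: (158, 9)  from 4·(35,2) + (18,1)
step 4: (193, 11)  from 1·(158,9) + (35,2)
step 5: (351, 20)  from 1·(193,11) + (158,9)
fundamental: x₁=351, y₁=20  (since 123201 − 308·400 = 1)
n=2: (351,20)∘(351,20) = (351·351+308·20·20, 351·20+20·351) = (246401,14040)

351 20
246401 14040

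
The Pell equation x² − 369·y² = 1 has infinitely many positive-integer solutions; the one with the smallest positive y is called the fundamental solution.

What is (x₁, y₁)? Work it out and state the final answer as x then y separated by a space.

8396801 437120

√369 = [19; 4,1,3,2,7,4,7,2,3,1,4,38, …], period ℓ=12 (even) → k=11
k=0  a_k=19  p_k/q_k = 19/1
…
k=2  a_k=1  p_k/q_k = 96/5
…
k=4  a_k=2  p_k/q_k = 826/43
…
k=6  a_k=4  p_k/q_k = 25414/1323
…
k=8  a_k=2  p_k/q_k = 393504/20485
k=9  a_k=3  p_k/q_k = 1364557/71036
k=10  a_k=1  p_k/q_k = 1758061/91521
k=11  a_k=4  p_k/q_k = 8396801/437120
→ (8396801, 437120).  Check: 8396801²=70506267033601, 369·437120²=70506267033600, difference 1.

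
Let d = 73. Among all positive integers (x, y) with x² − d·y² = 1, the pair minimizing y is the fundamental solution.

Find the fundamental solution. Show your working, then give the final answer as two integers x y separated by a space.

2281249 267000

√73 → a₀=8, period (1,1,5,5,1,1,16); ℓ=7 odd so k=13
a_0=8:  p_0=8·1+0=8,  q_0=8·0+1=1
a_1=1:  p_1=1·8+1=9,  q_1=1·1+0=1
a_2=1:  p_2=1·9+8=17,  q_2=1·1+1=2
…
a_5=1:  p_5=1·487+94=581,  q_5=1·57+11=68
…
a_7=16:  p_7=16·1068+581=17669,  q_7=16·125+68=2068
a_8=1:  p_8=1·17669+1068=18737,  q_8=1·2068+125=2193
…
a_12=1:  p_12=1·1040241+200767=1241008,  q_12=1·121751+23498=145249
a_13=1:  p_13=1·1241008+1040241=2281249,  q_13=1·145249+121751=267000
fundamental: x₁=2281249, y₁=267000  (since 5204097000001 − 73·71289000000 = 1)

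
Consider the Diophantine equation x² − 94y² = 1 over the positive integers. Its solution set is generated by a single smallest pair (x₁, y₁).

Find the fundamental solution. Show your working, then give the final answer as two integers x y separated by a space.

d=94: √d = [9; 1,2,3,1,1,…,2,1,18] (ℓ=16, even), read p_15/q_15
i=0: a=9 ⇒ p=9, q=1
…
i=3: a=3 ⇒ p=97, q=10
i=4: a=1 ⇒ p=126, q=13
i=5: a=1 ⇒ p=223, q=23
i=6: a=5 ⇒ p=1241, q=128
i=7: a=1 ⇒ p=1464, q=151
i=8: a=8 ⇒ p=12953, q=1336
i=9: a=1 ⇒ p=14417, q=1487
i=10: a=5 ⇒ p=85038, q=8771
i=11: a=1 ⇒ p=99455, q=10258
i=12: a=1 ⇒ p=184493, q=19029
i=13: a=3 ⇒ p=652934, q=67345
i=14: a=2 ⇒ p=1490361, q=153719
i=15: a=1 ⇒ p=2143295, q=221064
(x₁, y₁) = (2143295, 221064);  2143295² − 94·221064² = 1 ✓

2143295 221064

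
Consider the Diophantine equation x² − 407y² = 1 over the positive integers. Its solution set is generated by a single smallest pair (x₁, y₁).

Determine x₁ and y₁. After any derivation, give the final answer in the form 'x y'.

√407 → a₀=20, period (5,1,2,1,5,40); ℓ=6 even so k=5
i=0: a=20 ⇒ p=20, q=1
…
i=2: a=1 ⇒ p=121, q=6
…
i=4: a=1 ⇒ p=464, q=23
i=5: a=5 ⇒ p=2663, q=132
→ (2663, 132).  Check: 2663²=7091569, 407·132²=7091568, difference 1.

2663 132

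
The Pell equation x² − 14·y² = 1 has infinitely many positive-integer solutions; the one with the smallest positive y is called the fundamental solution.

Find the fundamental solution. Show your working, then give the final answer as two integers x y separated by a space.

[3; 1,2,1,6] for √14; ℓ=4 ⇒ convergent index 3
i=0: a=3 ⇒ p=3, q=1
…
i=2: a=2 ⇒ p=11, q=3
i=3: a=1 ⇒ p=15, q=4
→ (15, 4).  Check: 15²=225, 14·4²=224, difference 1.

15 4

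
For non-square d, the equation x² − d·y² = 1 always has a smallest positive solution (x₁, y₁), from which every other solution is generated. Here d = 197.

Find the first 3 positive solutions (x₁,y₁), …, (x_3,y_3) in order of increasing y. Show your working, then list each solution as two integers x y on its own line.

393 28
308897 22008
242792649 17298260

√197 = [14; 28, …], period ℓ=1 (odd) → k=1
step 0: (14, 1)  from 14·(1,0) + (0,1)
step 1: (393, 28)  from 28·(14,1) + (1,0)
(x₁, y₁) = (393, 28);  393² − 197·28² = 1 ✓
(x_2, y_2) = (393·393 + 197·28·28, 393·28 + 28·393) = (308897, 22008)
(x_3, y_3) = (393·308897 + 197·28·22008, 393·22008 + 28·308897) = (242792649, 17298260)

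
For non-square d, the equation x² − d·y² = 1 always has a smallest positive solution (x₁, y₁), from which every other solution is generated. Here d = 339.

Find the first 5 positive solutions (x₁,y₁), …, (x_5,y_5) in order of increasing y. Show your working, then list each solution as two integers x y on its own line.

√339 → a₀=18, period (2,2,2,1,17,1,2,2,2,36); ℓ=10 even so k=9
a_0=18:  p_0=18·1+0=18,  q_0=18·0+1=1
a_1=2:  p_1=2·18+1=37,  q_1=2·1+0=2
…
a_3=2:  p_3=2·92+37=221,  q_3=2·5+2=12
…
a_8=2:  p_8=2·17252+5855=40359,  q_8=2·937+318=2192
a_9=2:  p_9=2·40359+17252=97970,  q_9=2·2192+937=5321
fundamental: x₁=97970, y₁=5321  (since 9598120900 − 339·28313041 = 1)
k=2:  x_2 = 97970·97970+339·5321·5321 = 19196241799,  y_2 = 97970·5321+5321·97970 = 1042596740
k=3:  x_3 = 97970·19196241799+339·5321·1042596740 = 3761311617998090,  y_3 = 97970·1042596740+5321·19196241799 = 204286405230279
k=4:  x_4 = 97970·3761311617998090+339·5321·204286405230279 = 736991398411349512801,  y_4 = 97970·204286405230279+5321·3761311617998090 = 40027878239778270520
k=5:  x_5 = 97970·736991398411349512801+339·5321·40027878239778270520 = 144406094600958511920229850,  y_5 = 97970·40027878239778270520+5321·736991398411349512801 = 7843062462097867920458521

97970 5321
19196241799 1042596740
3761311617998090 204286405230279
736991398411349512801 40027878239778270520
144406094600958511920229850 7843062462097867920458521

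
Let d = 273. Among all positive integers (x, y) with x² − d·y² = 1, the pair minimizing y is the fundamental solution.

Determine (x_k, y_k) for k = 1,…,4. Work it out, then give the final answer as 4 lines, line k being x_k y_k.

√273 = [16; 1,1,10,1,1,32, …], period ℓ=6 (even) → k=5
i=0: a=16 ⇒ p=16, q=1
…
i=2: a=1 ⇒ p=33, q=2
i=3: a=10 ⇒ p=347, q=21
i=4: a=1 ⇒ p=380, q=23
i=5: a=1 ⇒ p=727, q=44
fundamental: x₁=727, y₁=44  (since 528529 − 273·1936 = 1)
(727+44√273)^2 = 1057057 + 63976√273
(727+44√273)^3 = 1536960151 + 93021060√273
(727+44√273)^4 = 2234739002497 + 135252557264√273

727 44
1057057 63976
1536960151 93021060
2234739002497 135252557264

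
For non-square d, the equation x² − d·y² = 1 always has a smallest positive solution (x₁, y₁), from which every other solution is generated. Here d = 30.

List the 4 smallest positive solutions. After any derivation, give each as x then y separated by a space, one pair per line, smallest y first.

11 2
241 44
5291 966
116161 21208

d=30: √d = [5; 2,10] (ℓ=2, even), read p_1/q_1
step 0: (5, 1)  from 5·(1,0) + (0,1)
step 1: (11, 2)  from 2·(5,1) + (1,0)
fundamental: x₁=11, y₁=2  (since 121 − 30·4 = 1)
(11+2√30)^2 = 241 + 44√30
(11+2√30)^3 = 5291 + 966√30
(11+2√30)^4 = 116161 + 21208√30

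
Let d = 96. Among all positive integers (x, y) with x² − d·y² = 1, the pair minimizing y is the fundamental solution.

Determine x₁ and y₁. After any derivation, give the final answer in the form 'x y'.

49 5

[9; 1,3,1,18] for √96; ℓ=4 ⇒ convergent index 3
k=0  a_k=9  p_k/q_k = 9/1
k=1  a_k=1  p_k/q_k = 10/1
k=2  a_k=3  p_k/q_k = 39/4
k=3  a_k=1  p_k/q_k = 49/5
fundamental: x₁=49, y₁=5  (since 2401 − 96·25 = 1)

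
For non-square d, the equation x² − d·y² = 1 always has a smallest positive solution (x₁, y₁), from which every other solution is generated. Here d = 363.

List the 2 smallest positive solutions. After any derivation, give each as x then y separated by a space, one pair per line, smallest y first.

d=363: √d = [19; 19,38] (ℓ=2, even), read p_1/q_1
i=0: a=19 ⇒ p=19, q=1
i=1: a=19 ⇒ p=362, q=19
(x₁, y₁) = (362, 19);  362² − 363·19² = 1 ✓
(x_2, y_2) = (362·362 + 363·19·19, 362·19 + 19·362) = (262087, 13756)

362 19
262087 13756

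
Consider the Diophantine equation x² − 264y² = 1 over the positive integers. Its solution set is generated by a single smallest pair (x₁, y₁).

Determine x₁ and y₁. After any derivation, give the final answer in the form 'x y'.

[16; 4,32] for √264; ℓ=2 ⇒ convergent index 1
k=0  a_k=16  p_k/q_k = 16/1
k=1  a_k=4  p_k/q_k = 65/4
fundamental: x₁=65, y₁=4  (since 4225 − 264·16 = 1)

65 4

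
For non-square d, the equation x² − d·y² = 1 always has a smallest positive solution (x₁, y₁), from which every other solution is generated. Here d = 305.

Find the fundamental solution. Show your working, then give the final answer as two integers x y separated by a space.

489 28

d=305: √d = [17; 2,6,2,34] (ℓ=4, even), read p_3/q_3
k=0  a_k=17  p_k/q_k = 17/1
k=1  a_k=2  p_k/q_k = 35/2
k=2  a_k=6  p_k/q_k = 227/13
k=3  a_k=2  p_k/q_k = 489/28
fundamental: x₁=489, y₁=28  (since 239121 − 305·784 = 1)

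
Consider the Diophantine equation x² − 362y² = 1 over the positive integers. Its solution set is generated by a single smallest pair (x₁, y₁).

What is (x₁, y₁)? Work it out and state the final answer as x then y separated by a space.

723 38

√362 → a₀=19, period (38); ℓ=1 odd so k=1
k=0  a_k=19  p_k/q_k = 19/1
k=1  a_k=38  p_k/q_k = 723/38
→ (723, 38).  Check: 723²=522729, 362·38²=522728, difference 1.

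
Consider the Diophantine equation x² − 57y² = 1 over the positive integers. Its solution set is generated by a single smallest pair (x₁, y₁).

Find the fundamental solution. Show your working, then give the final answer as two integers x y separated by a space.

[7; 1,1,4,1,1,14] for √57; ℓ=6 ⇒ convergent index 5
step 0: (7, 1)  from 7·(1,0) + (0,1)
…
step 4: (83, 11)  from 1·(68,9) + (15,2)
step 5: (151, 20)  from 1·(83,11) + (68,9)
→ (151, 20).  Check: 151²=22801, 57·20²=22800, difference 1.

151 20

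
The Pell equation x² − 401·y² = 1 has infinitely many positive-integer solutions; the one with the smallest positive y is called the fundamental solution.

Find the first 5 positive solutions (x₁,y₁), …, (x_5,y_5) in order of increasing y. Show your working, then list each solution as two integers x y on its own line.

801 40
1283201 64080
2055687201 102656120
3293209612801 164455040160
5275719744020001 263456871680200

√401 → a₀=20, period (40); ℓ=1 odd so k=1
k=0  a_k=20  p_k/q_k = 20/1
k=1  a_k=40  p_k/q_k = 801/40
(x₁, y₁) = (801, 40);  801² − 401·40² = 1 ✓
n=2: (801,40)∘(801,40) = (801·801+401·40·40, 801·40+40·801) = (1283201,64080)
n=3: (1283201,64080)∘(801,40) = (801·1283201+401·40·64080, 801·64080+40·1283201) = (2055687201,102656120)
n=4: (2055687201,102656120)∘(801,40) = (801·2055687201+401·40·102656120, 801·102656120+40·2055687201) = (3293209612801,164455040160)
n=5: (3293209612801,164455040160)∘(801,40) = (801·3293209612801+401·40·164455040160, 801·164455040160+40·3293209612801) = (5275719744020001,263456871680200)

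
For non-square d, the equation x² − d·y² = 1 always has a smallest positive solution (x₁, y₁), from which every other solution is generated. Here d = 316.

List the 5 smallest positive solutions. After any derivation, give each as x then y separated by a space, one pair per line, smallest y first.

[17; 1,3,2,8,2,3,1,34] for √316; ℓ=8 ⇒ convergent index 7
i=0: a=17 ⇒ p=17, q=1
…
i=3: a=2 ⇒ p=160, q=9
…
i=5: a=2 ⇒ p=2862, q=161
i=6: a=3 ⇒ p=9937, q=559
i=7: a=1 ⇒ p=12799, q=720
(x₁, y₁) = (12799, 720);  12799² − 316·720² = 1 ✓
(x_2, y_2) = (12799·12799 + 316·720·720, 12799·720 + 720·12799) = (327628801, 18430560)
(x_3, y_3) = (12799·327628801 + 316·720·18430560, 12799·18430560 + 720·327628801) = (8386642035199, 471785474160)
(x_4, y_4) = (12799·8386642035199 + 316·720·471785474160, 12799·471785474160 + 720·8386642035199) = (214681262489395201, 12076764549117120)
(x_5, y_5) = (12799·214681262489395201 + 316·720·12076764549117120, 12799·12076764549117120 + 720·214681262489395201) = (5495410948816896319999, 309141018456514563600)

12799 720
327628801 18430560
8386642035199 471785474160
214681262489395201 12076764549117120
5495410948816896319999 309141018456514563600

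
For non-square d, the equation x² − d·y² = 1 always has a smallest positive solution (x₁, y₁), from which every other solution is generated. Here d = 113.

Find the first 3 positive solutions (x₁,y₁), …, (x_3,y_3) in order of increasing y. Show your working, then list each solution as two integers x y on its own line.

d=113: √d = [10; 1,1,1,2,2,1,1,1,20] (ℓ=9, odd), read p_17/q_17
k=0  a_k=10  p_k/q_k = 10/1
k=1  a_k=1  p_k/q_k = 11/1
k=2  a_k=1  p_k/q_k = 21/2
k=3  a_k=1  p_k/q_k = 32/3
…
k=6  a_k=1  p_k/q_k = 287/27
k=7  a_k=1  p_k/q_k = 489/46
k=8  a_k=1  p_k/q_k = 776/73
k=9  a_k=20  p_k/q_k = 16009/1506
…
k=11  a_k=1  p_k/q_k = 32794/3085
k=12  a_k=1  p_k/q_k = 49579/4664
…
k=16  a_k=1  p_k/q_k = 758918/71393
k=17  a_k=1  p_k/q_k = 1204353/113296
fundamental: x₁=1204353, y₁=113296  (since 1450466148609 − 113·12835983616 = 1)
(x_2, y_2) = (1204353·1204353 + 113·113296·113296, 1204353·113296 + 113296·1204353) = (2900932297217, 272896754976)
(x_3, y_3) = (1204353·2900932297217 + 113·113296·272896754976, 1204353·272896754976 + 113296·2900932297217) = (6987493029899166849, 657328051091107760)

1204353 113296
2900932297217 272896754976
6987493029899166849 657328051091107760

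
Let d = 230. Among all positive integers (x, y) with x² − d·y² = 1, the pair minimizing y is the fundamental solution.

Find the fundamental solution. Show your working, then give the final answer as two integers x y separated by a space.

[15; 6,30] for √230; ℓ=2 ⇒ convergent index 1
i=0: a=15 ⇒ p=15, q=1
i=1: a=6 ⇒ p=91, q=6
(x₁, y₁) = (91, 6);  91² − 230·6² = 1 ✓

91 6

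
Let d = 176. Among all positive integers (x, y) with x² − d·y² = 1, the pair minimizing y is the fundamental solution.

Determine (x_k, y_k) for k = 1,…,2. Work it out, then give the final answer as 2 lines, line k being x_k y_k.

√176 → a₀=13, period (3,1,3,26); ℓ=4 even so k=3
k=0  a_k=13  p_k/q_k = 13/1
…
k=2  a_k=1  p_k/q_k = 53/4
k=3  a_k=3  p_k/q_k = 199/15
fundamental: x₁=199, y₁=15  (since 39601 − 176·225 = 1)
n=2: (199,15)∘(199,15) = (199·199+176·15·15, 199·15+15·199) = (79201,5970)

199 15
79201 5970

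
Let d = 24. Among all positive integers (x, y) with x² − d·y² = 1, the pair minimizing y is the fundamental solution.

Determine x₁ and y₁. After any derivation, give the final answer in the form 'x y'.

5 1

d=24: √d = [4; 1,8] (ℓ=2, even), read p_1/q_1
step 0: (4, 1)  from 4·(1,0) + (0,1)
step 1: (5, 1)  from 1·(4,1) + (1,0)
fundamental: x₁=5, y₁=1  (since 25 − 24·1 = 1)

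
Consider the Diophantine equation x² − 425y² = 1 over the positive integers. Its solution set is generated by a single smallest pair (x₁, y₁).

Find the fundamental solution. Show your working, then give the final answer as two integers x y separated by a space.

[20; 1,1,1,1,1,1,40] for √425; ℓ=7 ⇒ convergent index 13
step 0: (20, 1)  from 20·(1,0) + (0,1)
…
step 5: (165, 8)  from 1·(103,5) + (62,3)
…
step 9: (22038, 1069)  from 1·(11153,541) + (10885,528)
…
step 12: (88420, 4289)  from 1·(55229,2679) + (33191,1610)
step 13: (143649, 6968)  from 1·(88420,4289) + (55229,2679)
(x₁, y₁) = (143649, 6968);  143649² − 425·6968² = 1 ✓

143649 6968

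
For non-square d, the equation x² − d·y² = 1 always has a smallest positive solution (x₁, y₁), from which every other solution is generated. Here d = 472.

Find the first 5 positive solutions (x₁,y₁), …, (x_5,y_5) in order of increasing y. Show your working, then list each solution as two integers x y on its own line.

306917 14127
188396089777 8671632918
115643925371868101 5322943120573485
70986173286526887819457 3267403467465432958572
43573726693046301732396700037 2005643340042853631571511563

d=472: √d = [21; 1,2,1,1,1,…,2,1,42] (ℓ=14, even), read p_13/q_13
a_0=21:  p_0=21·1+0=21,  q_0=21·0+1=1
a_1=1:  p_1=1·21+1=22,  q_1=1·1+0=1
a_2=2:  p_2=2·22+21=65,  q_2=2·1+1=3
…
a_4=1:  p_4=1·87+65=152,  q_4=1·4+3=7
a_5=1:  p_5=1·152+87=239,  q_5=1·7+4=11
a_6=4:  p_6=4·239+152=1108,  q_6=4·11+7=51
…
a_9=1:  p_9=1·24224+5779=30003,  q_9=1·1115+266=1381
a_10=1:  p_10=1·30003+24224=54227,  q_10=1·1381+1115=2496
a_11=1:  p_11=1·54227+30003=84230,  q_11=1·2496+1381=3877
a_12=2:  p_12=2·84230+54227=222687,  q_12=2·3877+2496=10250
a_13=1:  p_13=1·222687+84230=306917,  q_13=1·10250+3877=14127
→ (306917, 14127).  Check: 306917²=94198044889, 472·14127²=94198044888, difference 1.
k=2:  x_2 = 306917·306917+472·14127·14127 = 188396089777,  y_2 = 306917·14127+14127·306917 = 8671632918
k=3:  x_3 = 306917·188396089777+472·14127·8671632918 = 115643925371868101,  y_3 = 306917·8671632918+14127·188396089777 = 5322943120573485
k=4:  x_4 = 306917·115643925371868101+472·14127·5322943120573485 = 70986173286526887819457,  y_4 = 306917·5322943120573485+14127·115643925371868101 = 3267403467465432958572
k=5:  x_5 = 306917·70986173286526887819457+472·14127·3267403467465432958572 = 43573726693046301732396700037,  y_5 = 306917·3267403467465432958572+14127·70986173286526887819457 = 2005643340042853631571511563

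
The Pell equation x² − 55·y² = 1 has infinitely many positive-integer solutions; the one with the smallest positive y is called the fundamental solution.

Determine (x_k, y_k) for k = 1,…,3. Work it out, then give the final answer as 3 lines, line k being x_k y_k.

89 12
15841 2136
2819609 380196

√55 = [7; 2,2,2,14, …], period ℓ=4 (even) → k=3
k=0  a_k=7  p_k/q_k = 7/1
k=1  a_k=2  p_k/q_k = 15/2
k=2  a_k=2  p_k/q_k = 37/5
k=3  a_k=2  p_k/q_k = 89/12
fundamental: x₁=89, y₁=12  (since 7921 − 55·144 = 1)
n=2: (89,12)∘(89,12) = (89·89+55·12·12, 89·12+12·89) = (15841,2136)
n=3: (15841,2136)∘(89,12) = (89·15841+55·12·2136, 89·2136+12·15841) = (2819609,380196)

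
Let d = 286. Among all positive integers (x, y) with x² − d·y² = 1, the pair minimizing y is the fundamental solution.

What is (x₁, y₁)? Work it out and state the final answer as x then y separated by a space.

561835 33222

√286 → a₀=16, period (1,10,3,3,2,3,3,10,1,32); ℓ=10 even so k=9
step 0: (16, 1)  from 16·(1,0) + (0,1)
…
step 2: (186, 11)  from 10·(17,1) + (16,1)
step 3: (575, 34)  from 3·(186,11) + (17,1)
…
step 6: (15102, 893)  from 3·(4397,260) + (1911,113)
step 7: (49703, 2939)  from 3·(15102,893) + (4397,260)
step 8: (512132, 30283)  from 10·(49703,2939) + (15102,893)
step 9: (561835, 33222)  from 1·(512132,30283) + (49703,2939)
→ (561835, 33222).  Check: 561835²=315658567225, 286·33222²=315658567224, difference 1.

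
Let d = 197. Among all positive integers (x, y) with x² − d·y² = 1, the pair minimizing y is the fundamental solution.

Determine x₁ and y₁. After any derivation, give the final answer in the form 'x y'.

393 28

√197 → a₀=14, period (28); ℓ=1 odd so k=1
i=0: a=14 ⇒ p=14, q=1
i=1: a=28 ⇒ p=393, q=28
fundamental: x₁=393, y₁=28  (since 154449 − 197·784 = 1)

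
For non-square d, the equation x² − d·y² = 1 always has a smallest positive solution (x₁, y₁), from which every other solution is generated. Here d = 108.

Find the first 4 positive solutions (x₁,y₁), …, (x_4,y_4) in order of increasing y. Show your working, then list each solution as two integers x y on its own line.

[10; 2,1,1,4,1,1,2,20] for √108; ℓ=8 ⇒ convergent index 7
step 0: (10, 1)  from 10·(1,0) + (0,1)
…
step 2: (31, 3)  from 1·(21,2) + (10,1)
…
step 6: (530, 51)  from 1·(291,28) + (239,23)
step 7: (1351, 130)  from 2·(530,51) + (291,28)
fundamental: x₁=1351, y₁=130  (since 1825201 − 108·16900 = 1)
(x_2, y_2) = (1351·1351 + 108·130·130, 1351·130 + 130·1351) = (3650401, 351260)
(x_3, y_3) = (1351·3650401 + 108·130·351260, 1351·351260 + 130·3650401) = (9863382151, 949104390)
(x_4, y_4) = (1351·9863382151 + 108·130·949104390, 1351·949104390 + 130·9863382151) = (26650854921601, 2564479710520)

1351 130
3650401 351260
9863382151 949104390
26650854921601 2564479710520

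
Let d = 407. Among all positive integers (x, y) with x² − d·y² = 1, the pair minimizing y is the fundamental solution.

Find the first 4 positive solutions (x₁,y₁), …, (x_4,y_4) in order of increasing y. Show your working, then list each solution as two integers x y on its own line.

d=407: √d = [20; 5,1,2,1,5,40] (ℓ=6, even), read p_5/q_5
step 0: (20, 1)  from 20·(1,0) + (0,1)
step 1: (101, 5)  from 5·(20,1) + (1,0)
step 2: (121, 6)  from 1·(101,5) + (20,1)
step 3: (343, 17)  from 2·(121,6) + (101,5)
step 4: (464, 23)  from 1·(343,17) + (121,6)
step 5: (2663, 132)  from 5·(464,23) + (343,17)
fundamental: x₁=2663, y₁=132  (since 7091569 − 407·17424 = 1)
(x_2, y_2) = (2663·2663 + 407·132·132, 2663·132 + 132·2663) = (14183137, 703032)
(x_3, y_3) = (2663·14183137 + 407·132·703032, 2663·703032 + 132·14183137) = (75539384999, 3744348300)
(x_4, y_4) = (2663·75539384999 + 407·132·3744348300, 2663·3744348300 + 132·75539384999) = (402322750321537, 19942398342768)

2663 132
14183137 703032
75539384999 3744348300
402322750321537 19942398342768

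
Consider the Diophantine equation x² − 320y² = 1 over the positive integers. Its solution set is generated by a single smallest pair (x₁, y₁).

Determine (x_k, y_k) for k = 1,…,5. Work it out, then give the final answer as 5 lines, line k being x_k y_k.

[17; 1,7,1,34] for √320; ℓ=4 ⇒ convergent index 3
i=0: a=17 ⇒ p=17, q=1
i=1: a=1 ⇒ p=18, q=1
i=2: a=7 ⇒ p=143, q=8
i=3: a=1 ⇒ p=161, q=9
fundamental: x₁=161, y₁=9  (since 25921 − 320·81 = 1)
n=2: (161,9)∘(161,9) = (161·161+320·9·9, 161·9+9·161) = (51841,2898)
n=3: (51841,2898)∘(161,9) = (161·51841+320·9·2898, 161·2898+9·51841) = (16692641,933147)
n=4: (16692641,933147)∘(161,9) = (161·16692641+320·9·933147, 161·933147+9·16692641) = (5374978561,300470436)
n=5: (5374978561,300470436)∘(161,9) = (161·5374978561+320·9·300470436, 161·300470436+9·5374978561) = (1730726404001,96750547245)

161 9
51841 2898
16692641 933147
5374978561 300470436
1730726404001 96750547245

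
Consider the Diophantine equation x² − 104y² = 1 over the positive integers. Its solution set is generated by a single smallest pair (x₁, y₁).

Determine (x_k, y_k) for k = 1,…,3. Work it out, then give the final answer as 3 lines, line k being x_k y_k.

51 5
5201 510
530451 52015

[10; 5,20] for √104; ℓ=2 ⇒ convergent index 1
k=0  a_k=10  p_k/q_k = 10/1
k=1  a_k=5  p_k/q_k = 51/5
→ (51, 5).  Check: 51²=2601, 104·5²=2600, difference 1.
(51+5√104)^2 = 5201 + 510√104
(51+5√104)^3 = 530451 + 52015√104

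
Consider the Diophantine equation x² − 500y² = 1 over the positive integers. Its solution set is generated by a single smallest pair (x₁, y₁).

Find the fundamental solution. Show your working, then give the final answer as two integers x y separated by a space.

930249 41602

√500 = [22; 2,1,3,2,1,…,1,2,44, …], period ℓ=14 (even) → k=13
k=0  a_k=22  p_k/q_k = 22/1
…
k=2  a_k=1  p_k/q_k = 67/3
…
k=7  a_k=10  p_k/q_k = 14445/646
…
k=9  a_k=1  p_k/q_k = 30254/1353
…
k=12  a_k=1  p_k/q_k = 335522/15005
k=13  a_k=2  p_k/q_k = 930249/41602
→ (930249, 41602).  Check: 930249²=865363202001, 500·41602²=865363202000, difference 1.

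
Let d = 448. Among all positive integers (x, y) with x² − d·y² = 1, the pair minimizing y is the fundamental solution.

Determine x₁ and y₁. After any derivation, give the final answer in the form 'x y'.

d=448: √d = [21; 6,42] (ℓ=2, even), read p_1/q_1
i=0: a=21 ⇒ p=21, q=1
i=1: a=6 ⇒ p=127, q=6
→ (127, 6).  Check: 127²=16129, 448·6²=16128, difference 1.

127 6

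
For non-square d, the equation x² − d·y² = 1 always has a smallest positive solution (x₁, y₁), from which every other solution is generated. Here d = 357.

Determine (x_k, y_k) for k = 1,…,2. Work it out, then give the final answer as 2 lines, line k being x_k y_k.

3401 180
23133601 1224360

√357 → a₀=18, period (1,8,2,8,1,36); ℓ=6 even so k=5
a_0=18:  p_0=18·1+0=18,  q_0=18·0+1=1
…
a_4=8:  p_4=8·359+170=3042,  q_4=8·19+9=161
a_5=1:  p_5=1·3042+359=3401,  q_5=1·161+19=180
(x₁, y₁) = (3401, 180);  3401² − 357·180² = 1 ✓
(x_2, y_2) = (3401·3401 + 357·180·180, 3401·180 + 180·3401) = (23133601, 1224360)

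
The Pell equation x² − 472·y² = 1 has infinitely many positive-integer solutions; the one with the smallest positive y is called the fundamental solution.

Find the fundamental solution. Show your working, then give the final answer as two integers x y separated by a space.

d=472: √d = [21; 1,2,1,1,1,…,2,1,42] (ℓ=14, even), read p_13/q_13
a_0=21:  p_0=21·1+0=21,  q_0=21·0+1=1
a_1=1:  p_1=1·21+1=22,  q_1=1·1+0=1
a_2=2:  p_2=2·22+21=65,  q_2=2·1+1=3
a_3=1:  p_3=1·65+22=87,  q_3=1·3+1=4
…
a_5=1:  p_5=1·152+87=239,  q_5=1·7+4=11
a_6=4:  p_6=4·239+152=1108,  q_6=4·11+7=51
…
a_8=4:  p_8=4·5779+1108=24224,  q_8=4·266+51=1115
…
a_12=2:  p_12=2·84230+54227=222687,  q_12=2·3877+2496=10250
a_13=1:  p_13=1·222687+84230=306917,  q_13=1·10250+3877=14127
→ (306917, 14127).  Check: 306917²=94198044889, 472·14127²=94198044888, difference 1.

306917 14127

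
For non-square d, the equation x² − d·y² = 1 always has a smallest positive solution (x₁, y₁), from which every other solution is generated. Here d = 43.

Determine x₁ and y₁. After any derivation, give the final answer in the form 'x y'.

3482 531

d=43: √d = [6; 1,1,3,1,5,1,3,1,1,12] (ℓ=10, even), read p_9/q_9
k=0  a_k=6  p_k/q_k = 6/1
k=1  a_k=1  p_k/q_k = 7/1
k=2  a_k=1  p_k/q_k = 13/2
…
k=4  a_k=1  p_k/q_k = 59/9
k=5  a_k=5  p_k/q_k = 341/52
k=6  a_k=1  p_k/q_k = 400/61
…
k=8  a_k=1  p_k/q_k = 1941/296
k=9  a_k=1  p_k/q_k = 3482/531
→ (3482, 531).  Check: 3482²=12124324, 43·531²=12124323, difference 1.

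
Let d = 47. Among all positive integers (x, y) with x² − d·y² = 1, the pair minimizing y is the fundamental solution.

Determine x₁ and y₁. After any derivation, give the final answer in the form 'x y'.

d=47: √d = [6; 1,5,1,12] (ℓ=4, even), read p_3/q_3
a_0=6:  p_0=6·1+0=6,  q_0=6·0+1=1
a_1=1:  p_1=1·6+1=7,  q_1=1·1+0=1
a_2=5:  p_2=5·7+6=41,  q_2=5·1+1=6
a_3=1:  p_3=1·41+7=48,  q_3=1·6+1=7
(x₁, y₁) = (48, 7);  48² − 47·7² = 1 ✓

48 7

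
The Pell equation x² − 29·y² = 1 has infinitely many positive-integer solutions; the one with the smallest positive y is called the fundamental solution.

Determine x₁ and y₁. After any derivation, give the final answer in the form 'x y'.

d=29: √d = [5; 2,1,1,2,10] (ℓ=5, odd), read p_9/q_9
step 0: (5, 1)  from 5·(1,0) + (0,1)
…
step 2: (16, 3)  from 1·(11,2) + (5,1)
step 3: (27, 5)  from 1·(16,3) + (11,2)
step 4: (70, 13)  from 2·(27,5) + (16,3)
step 5: (727, 135)  from 10·(70,13) + (27,5)
step 6: (1524, 283)  from 2·(727,135) + (70,13)
step 7: (2251, 418)  from 1·(1524,283) + (727,135)
step 8: (3775, 701)  from 1·(2251,418) + (1524,283)
step 9: (9801, 1820)  from 2·(3775,701) + (2251,418)
fundamental: x₁=9801, y₁=1820  (since 96059601 − 29·3312400 = 1)

9801 1820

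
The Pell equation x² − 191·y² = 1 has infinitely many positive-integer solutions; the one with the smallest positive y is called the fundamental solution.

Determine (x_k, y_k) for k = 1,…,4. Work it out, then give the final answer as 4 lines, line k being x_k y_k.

√191 = [13; 1,4,1,1,3,…,4,1,26, …], period ℓ=16 (even) → k=15
step 0: (13, 1)  from 13·(1,0) + (0,1)
step 1: (14, 1)  from 1·(13,1) + (1,0)
step 2: (69, 5)  from 4·(14,1) + (13,1)
step 3: (83, 6)  from 1·(69,5) + (14,1)
step 4: (152, 11)  from 1·(83,6) + (69,5)
…
step 8: (40217, 2910)  from 13·(2999,217) + (1230,89)
step 9: (83433, 6037)  from 2·(40217,2910) + (2999,217)
step 10: (207083, 14984)  from 2·(83433,6037) + (40217,2910)
step 11: (704682, 50989)  from 3·(207083,14984) + (83433,6037)
…
step 13: (1616447, 116962)  from 1·(911765,65973) + (704682,50989)
step 14: (7377553, 533821)  from 4·(1616447,116962) + (911765,65973)
step 15: (8994000, 650783)  from 1·(7377553,533821) + (1616447,116962)
(x₁, y₁) = (8994000, 650783);  8994000² − 191·650783² = 1 ✓
(8994000+650783√191)^2 = 161784071999999 + 11706284604000√191
(8994000+650783√191)^3 = 2910171887135973018000 + 210572647456751349217√191
(8994000+650783√191)^4 = 52348171905801720863712000001 + 3787780782452031563430792000√191

8994000 650783
161784071999999 11706284604000
2910171887135973018000 210572647456751349217
52348171905801720863712000001 3787780782452031563430792000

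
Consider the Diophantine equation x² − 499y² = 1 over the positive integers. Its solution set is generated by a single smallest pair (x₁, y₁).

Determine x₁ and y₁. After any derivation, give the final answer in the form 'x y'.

4490 201

√499 → a₀=22, period (2,1,21,1,2,44); ℓ=6 even so k=5
a_0=22:  p_0=22·1+0=22,  q_0=22·0+1=1
a_1=2:  p_1=2·22+1=45,  q_1=2·1+0=2
a_2=1:  p_2=1·45+22=67,  q_2=1·2+1=3
a_3=21:  p_3=21·67+45=1452,  q_3=21·3+2=65
a_4=1:  p_4=1·1452+67=1519,  q_4=1·65+3=68
a_5=2:  p_5=2·1519+1452=4490,  q_5=2·68+65=201
→ (4490, 201).  Check: 4490²=20160100, 499·201²=20160099, difference 1.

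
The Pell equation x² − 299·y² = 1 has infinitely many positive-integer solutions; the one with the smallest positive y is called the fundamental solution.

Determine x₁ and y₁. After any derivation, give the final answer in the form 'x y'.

415 24

[17; 3,2,3,34] for √299; ℓ=4 ⇒ convergent index 3
i=0: a=17 ⇒ p=17, q=1
…
i=2: a=2 ⇒ p=121, q=7
i=3: a=3 ⇒ p=415, q=24
(x₁, y₁) = (415, 24);  415² − 299·24² = 1 ✓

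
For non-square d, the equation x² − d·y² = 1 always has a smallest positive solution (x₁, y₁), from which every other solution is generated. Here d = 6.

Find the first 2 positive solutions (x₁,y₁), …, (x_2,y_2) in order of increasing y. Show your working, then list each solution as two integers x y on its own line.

5 2
49 20

d=6: √d = [2; 2,4] (ℓ=2, even), read p_1/q_1
step 0: (2, 1)  from 2·(1,0) + (0,1)
step 1: (5, 2)  from 2·(2,1) + (1,0)
(x₁, y₁) = (5, 2);  5² − 6·2² = 1 ✓
(x_2, y_2) = (5·5 + 6·2·2, 5·2 + 2·5) = (49, 20)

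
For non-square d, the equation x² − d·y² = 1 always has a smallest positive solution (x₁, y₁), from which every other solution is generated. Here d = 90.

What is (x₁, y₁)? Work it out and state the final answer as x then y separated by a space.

19 2

d=90: √d = [9; 2,18] (ℓ=2, even), read p_1/q_1
k=0  a_k=9  p_k/q_k = 9/1
k=1  a_k=2  p_k/q_k = 19/2
(x₁, y₁) = (19, 2);  19² − 90·2² = 1 ✓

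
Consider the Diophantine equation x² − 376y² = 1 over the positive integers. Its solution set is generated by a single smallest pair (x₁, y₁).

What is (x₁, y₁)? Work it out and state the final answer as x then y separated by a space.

√376 = [19; 2,1,1,3,1,…,1,2,38, …], period ℓ=16 (even) → k=15
i=0: a=19 ⇒ p=19, q=1
…
i=5: a=1 ⇒ p=446, q=23
i=6: a=2 ⇒ p=1241, q=64
i=7: a=2 ⇒ p=2928, q=151
…
i=10: a=2 ⇒ p=70621, q=3642
…
i=13: a=1 ⇒ p=468441, q=24158
i=14: a=1 ⇒ p=837427, q=43187
i=15: a=2 ⇒ p=2143295, q=110532
fundamental: x₁=2143295, y₁=110532  (since 4593713457025 − 376·12217323024 = 1)

2143295 110532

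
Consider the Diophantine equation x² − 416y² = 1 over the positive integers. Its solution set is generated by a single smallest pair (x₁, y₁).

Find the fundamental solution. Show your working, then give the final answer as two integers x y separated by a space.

5201 255

[20; 2,1,1,9,1,1,2,40] for √416; ℓ=8 ⇒ convergent index 7
step 0: (20, 1)  from 20·(1,0) + (0,1)
…
step 2: (61, 3)  from 1·(41,2) + (20,1)
step 3: (102, 5)  from 1·(61,3) + (41,2)
…
step 5: (1081, 53)  from 1·(979,48) + (102,5)
step 6: (2060, 101)  from 1·(1081,53) + (979,48)
step 7: (5201, 255)  from 2·(2060,101) + (1081,53)
→ (5201, 255).  Check: 5201²=27050401, 416·255²=27050400, difference 1.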